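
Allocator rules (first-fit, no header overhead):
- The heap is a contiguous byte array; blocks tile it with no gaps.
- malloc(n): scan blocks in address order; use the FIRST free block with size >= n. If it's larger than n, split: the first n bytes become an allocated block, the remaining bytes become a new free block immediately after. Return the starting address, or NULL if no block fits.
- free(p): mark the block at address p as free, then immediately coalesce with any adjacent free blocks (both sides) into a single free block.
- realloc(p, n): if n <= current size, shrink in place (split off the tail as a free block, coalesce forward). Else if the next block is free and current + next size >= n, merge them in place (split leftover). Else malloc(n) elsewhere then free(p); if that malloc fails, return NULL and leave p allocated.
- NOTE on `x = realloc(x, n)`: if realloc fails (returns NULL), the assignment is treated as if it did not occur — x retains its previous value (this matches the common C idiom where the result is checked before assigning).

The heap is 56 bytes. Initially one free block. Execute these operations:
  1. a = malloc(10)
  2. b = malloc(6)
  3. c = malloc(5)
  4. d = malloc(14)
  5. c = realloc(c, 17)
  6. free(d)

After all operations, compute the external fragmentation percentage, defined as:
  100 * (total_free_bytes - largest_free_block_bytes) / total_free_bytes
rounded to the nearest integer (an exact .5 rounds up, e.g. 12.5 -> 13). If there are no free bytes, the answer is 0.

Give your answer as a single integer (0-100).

Answer: 17

Derivation:
Op 1: a = malloc(10) -> a = 0; heap: [0-9 ALLOC][10-55 FREE]
Op 2: b = malloc(6) -> b = 10; heap: [0-9 ALLOC][10-15 ALLOC][16-55 FREE]
Op 3: c = malloc(5) -> c = 16; heap: [0-9 ALLOC][10-15 ALLOC][16-20 ALLOC][21-55 FREE]
Op 4: d = malloc(14) -> d = 21; heap: [0-9 ALLOC][10-15 ALLOC][16-20 ALLOC][21-34 ALLOC][35-55 FREE]
Op 5: c = realloc(c, 17) -> c = 35; heap: [0-9 ALLOC][10-15 ALLOC][16-20 FREE][21-34 ALLOC][35-51 ALLOC][52-55 FREE]
Op 6: free(d) -> (freed d); heap: [0-9 ALLOC][10-15 ALLOC][16-34 FREE][35-51 ALLOC][52-55 FREE]
Free blocks: [19 4] total_free=23 largest=19 -> 100*(23-19)/23 = 400/23 ≈ 17.391 -> rounds to 17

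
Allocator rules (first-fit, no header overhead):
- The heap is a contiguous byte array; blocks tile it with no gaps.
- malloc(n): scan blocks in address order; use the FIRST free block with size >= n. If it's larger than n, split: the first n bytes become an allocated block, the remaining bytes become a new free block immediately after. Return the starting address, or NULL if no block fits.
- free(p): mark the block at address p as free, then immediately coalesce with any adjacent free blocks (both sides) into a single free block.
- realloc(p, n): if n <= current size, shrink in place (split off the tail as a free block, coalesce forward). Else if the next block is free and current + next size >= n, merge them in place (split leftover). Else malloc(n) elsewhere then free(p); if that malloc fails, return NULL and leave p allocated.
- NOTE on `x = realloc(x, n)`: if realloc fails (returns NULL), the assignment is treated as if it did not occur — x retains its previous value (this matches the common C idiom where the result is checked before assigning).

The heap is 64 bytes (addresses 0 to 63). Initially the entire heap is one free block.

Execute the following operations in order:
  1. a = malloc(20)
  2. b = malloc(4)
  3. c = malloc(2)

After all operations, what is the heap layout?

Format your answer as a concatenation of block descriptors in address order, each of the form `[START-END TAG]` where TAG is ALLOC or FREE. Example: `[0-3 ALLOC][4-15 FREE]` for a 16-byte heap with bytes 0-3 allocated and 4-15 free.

Answer: [0-19 ALLOC][20-23 ALLOC][24-25 ALLOC][26-63 FREE]

Derivation:
Op 1: a = malloc(20) -> a = 0; heap: [0-19 ALLOC][20-63 FREE]
Op 2: b = malloc(4) -> b = 20; heap: [0-19 ALLOC][20-23 ALLOC][24-63 FREE]
Op 3: c = malloc(2) -> c = 24; heap: [0-19 ALLOC][20-23 ALLOC][24-25 ALLOC][26-63 FREE]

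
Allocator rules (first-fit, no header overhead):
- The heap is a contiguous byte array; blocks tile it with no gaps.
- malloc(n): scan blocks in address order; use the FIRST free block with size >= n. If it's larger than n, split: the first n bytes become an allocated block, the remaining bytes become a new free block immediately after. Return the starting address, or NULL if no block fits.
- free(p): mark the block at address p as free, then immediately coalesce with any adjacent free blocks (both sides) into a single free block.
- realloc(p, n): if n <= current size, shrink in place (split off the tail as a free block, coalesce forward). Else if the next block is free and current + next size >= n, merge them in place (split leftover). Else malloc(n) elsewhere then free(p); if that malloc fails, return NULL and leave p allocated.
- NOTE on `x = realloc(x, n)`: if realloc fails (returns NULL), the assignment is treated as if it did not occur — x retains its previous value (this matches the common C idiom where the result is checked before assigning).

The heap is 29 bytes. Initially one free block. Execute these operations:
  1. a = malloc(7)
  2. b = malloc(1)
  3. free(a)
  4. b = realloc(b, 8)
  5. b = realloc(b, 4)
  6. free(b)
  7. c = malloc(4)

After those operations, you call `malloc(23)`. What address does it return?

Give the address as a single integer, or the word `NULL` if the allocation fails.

Op 1: a = malloc(7) -> a = 0; heap: [0-6 ALLOC][7-28 FREE]
Op 2: b = malloc(1) -> b = 7; heap: [0-6 ALLOC][7-7 ALLOC][8-28 FREE]
Op 3: free(a) -> (freed a); heap: [0-6 FREE][7-7 ALLOC][8-28 FREE]
Op 4: b = realloc(b, 8) -> b = 7; heap: [0-6 FREE][7-14 ALLOC][15-28 FREE]
Op 5: b = realloc(b, 4) -> b = 7; heap: [0-6 FREE][7-10 ALLOC][11-28 FREE]
Op 6: free(b) -> (freed b); heap: [0-28 FREE]
Op 7: c = malloc(4) -> c = 0; heap: [0-3 ALLOC][4-28 FREE]
malloc(23): first-fit scan over [0-3 ALLOC][4-28 FREE] -> 4

Answer: 4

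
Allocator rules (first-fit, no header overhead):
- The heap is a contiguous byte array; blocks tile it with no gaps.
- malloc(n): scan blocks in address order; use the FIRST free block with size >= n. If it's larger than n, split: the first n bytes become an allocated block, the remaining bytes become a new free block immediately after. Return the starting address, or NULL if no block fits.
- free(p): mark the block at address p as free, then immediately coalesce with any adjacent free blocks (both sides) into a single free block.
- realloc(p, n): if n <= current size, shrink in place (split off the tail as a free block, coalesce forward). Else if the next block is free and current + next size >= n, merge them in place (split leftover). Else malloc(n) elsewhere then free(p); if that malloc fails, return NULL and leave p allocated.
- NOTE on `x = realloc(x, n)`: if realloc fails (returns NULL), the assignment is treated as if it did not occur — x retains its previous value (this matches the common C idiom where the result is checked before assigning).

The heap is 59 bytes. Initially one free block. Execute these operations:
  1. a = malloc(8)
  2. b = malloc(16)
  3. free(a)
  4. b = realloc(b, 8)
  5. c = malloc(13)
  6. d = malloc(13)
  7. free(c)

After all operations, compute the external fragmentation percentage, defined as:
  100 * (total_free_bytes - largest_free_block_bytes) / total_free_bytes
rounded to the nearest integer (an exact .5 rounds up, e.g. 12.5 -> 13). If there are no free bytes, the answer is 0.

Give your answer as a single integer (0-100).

Op 1: a = malloc(8) -> a = 0; heap: [0-7 ALLOC][8-58 FREE]
Op 2: b = malloc(16) -> b = 8; heap: [0-7 ALLOC][8-23 ALLOC][24-58 FREE]
Op 3: free(a) -> (freed a); heap: [0-7 FREE][8-23 ALLOC][24-58 FREE]
Op 4: b = realloc(b, 8) -> b = 8; heap: [0-7 FREE][8-15 ALLOC][16-58 FREE]
Op 5: c = malloc(13) -> c = 16; heap: [0-7 FREE][8-15 ALLOC][16-28 ALLOC][29-58 FREE]
Op 6: d = malloc(13) -> d = 29; heap: [0-7 FREE][8-15 ALLOC][16-28 ALLOC][29-41 ALLOC][42-58 FREE]
Op 7: free(c) -> (freed c); heap: [0-7 FREE][8-15 ALLOC][16-28 FREE][29-41 ALLOC][42-58 FREE]
Free blocks: [8 13 17] total_free=38 largest=17 -> 100*(38-17)/38 = 2100/38 ≈ 55.263 -> rounds to 55

Answer: 55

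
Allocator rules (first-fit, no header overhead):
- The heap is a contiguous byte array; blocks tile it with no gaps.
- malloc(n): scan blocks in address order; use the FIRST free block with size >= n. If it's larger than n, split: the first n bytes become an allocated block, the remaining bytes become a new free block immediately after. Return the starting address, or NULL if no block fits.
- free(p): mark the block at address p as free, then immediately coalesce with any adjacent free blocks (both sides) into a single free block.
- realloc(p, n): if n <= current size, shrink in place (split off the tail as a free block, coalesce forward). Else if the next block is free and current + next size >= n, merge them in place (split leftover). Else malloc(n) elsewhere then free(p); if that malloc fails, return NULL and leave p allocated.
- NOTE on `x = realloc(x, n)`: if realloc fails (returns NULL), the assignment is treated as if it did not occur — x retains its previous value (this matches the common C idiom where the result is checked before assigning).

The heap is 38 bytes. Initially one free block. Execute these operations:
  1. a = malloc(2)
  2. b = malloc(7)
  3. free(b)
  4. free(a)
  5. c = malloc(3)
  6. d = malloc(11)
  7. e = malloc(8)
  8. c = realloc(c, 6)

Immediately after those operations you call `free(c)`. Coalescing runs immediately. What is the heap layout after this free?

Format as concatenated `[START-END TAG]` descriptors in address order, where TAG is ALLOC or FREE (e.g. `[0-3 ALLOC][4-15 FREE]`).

Op 1: a = malloc(2) -> a = 0; heap: [0-1 ALLOC][2-37 FREE]
Op 2: b = malloc(7) -> b = 2; heap: [0-1 ALLOC][2-8 ALLOC][9-37 FREE]
Op 3: free(b) -> (freed b); heap: [0-1 ALLOC][2-37 FREE]
Op 4: free(a) -> (freed a); heap: [0-37 FREE]
Op 5: c = malloc(3) -> c = 0; heap: [0-2 ALLOC][3-37 FREE]
Op 6: d = malloc(11) -> d = 3; heap: [0-2 ALLOC][3-13 ALLOC][14-37 FREE]
Op 7: e = malloc(8) -> e = 14; heap: [0-2 ALLOC][3-13 ALLOC][14-21 ALLOC][22-37 FREE]
Op 8: c = realloc(c, 6) -> c = 22; heap: [0-2 FREE][3-13 ALLOC][14-21 ALLOC][22-27 ALLOC][28-37 FREE]
free(c): c = 22 -> block [22-27 ALLOC]; mark free, coalesce with adjacent free neighbors -> [0-2 FREE][3-13 ALLOC][14-21 ALLOC][22-37 FREE]

Answer: [0-2 FREE][3-13 ALLOC][14-21 ALLOC][22-37 FREE]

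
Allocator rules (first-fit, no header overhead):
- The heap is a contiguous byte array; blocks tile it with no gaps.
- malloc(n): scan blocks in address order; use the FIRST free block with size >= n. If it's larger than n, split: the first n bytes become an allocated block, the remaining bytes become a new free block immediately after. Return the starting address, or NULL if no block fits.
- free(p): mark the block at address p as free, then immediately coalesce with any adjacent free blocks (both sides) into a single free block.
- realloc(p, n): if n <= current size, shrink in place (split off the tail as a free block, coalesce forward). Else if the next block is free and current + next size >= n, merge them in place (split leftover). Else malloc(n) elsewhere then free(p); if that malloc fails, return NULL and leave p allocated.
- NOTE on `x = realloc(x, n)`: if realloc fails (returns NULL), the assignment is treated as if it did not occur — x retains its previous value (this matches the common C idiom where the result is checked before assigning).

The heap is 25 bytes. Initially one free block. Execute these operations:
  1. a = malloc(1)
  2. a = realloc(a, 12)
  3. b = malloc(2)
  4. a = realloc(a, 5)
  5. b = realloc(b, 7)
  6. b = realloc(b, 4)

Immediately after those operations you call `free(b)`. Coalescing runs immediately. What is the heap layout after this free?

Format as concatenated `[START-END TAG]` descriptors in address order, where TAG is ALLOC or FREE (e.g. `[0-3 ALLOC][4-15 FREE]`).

Op 1: a = malloc(1) -> a = 0; heap: [0-0 ALLOC][1-24 FREE]
Op 2: a = realloc(a, 12) -> a = 0; heap: [0-11 ALLOC][12-24 FREE]
Op 3: b = malloc(2) -> b = 12; heap: [0-11 ALLOC][12-13 ALLOC][14-24 FREE]
Op 4: a = realloc(a, 5) -> a = 0; heap: [0-4 ALLOC][5-11 FREE][12-13 ALLOC][14-24 FREE]
Op 5: b = realloc(b, 7) -> b = 12; heap: [0-4 ALLOC][5-11 FREE][12-18 ALLOC][19-24 FREE]
Op 6: b = realloc(b, 4) -> b = 12; heap: [0-4 ALLOC][5-11 FREE][12-15 ALLOC][16-24 FREE]
free(b): b = 12 -> block [12-15 ALLOC]; mark free, coalesce with adjacent free neighbors -> [0-4 ALLOC][5-24 FREE]

Answer: [0-4 ALLOC][5-24 FREE]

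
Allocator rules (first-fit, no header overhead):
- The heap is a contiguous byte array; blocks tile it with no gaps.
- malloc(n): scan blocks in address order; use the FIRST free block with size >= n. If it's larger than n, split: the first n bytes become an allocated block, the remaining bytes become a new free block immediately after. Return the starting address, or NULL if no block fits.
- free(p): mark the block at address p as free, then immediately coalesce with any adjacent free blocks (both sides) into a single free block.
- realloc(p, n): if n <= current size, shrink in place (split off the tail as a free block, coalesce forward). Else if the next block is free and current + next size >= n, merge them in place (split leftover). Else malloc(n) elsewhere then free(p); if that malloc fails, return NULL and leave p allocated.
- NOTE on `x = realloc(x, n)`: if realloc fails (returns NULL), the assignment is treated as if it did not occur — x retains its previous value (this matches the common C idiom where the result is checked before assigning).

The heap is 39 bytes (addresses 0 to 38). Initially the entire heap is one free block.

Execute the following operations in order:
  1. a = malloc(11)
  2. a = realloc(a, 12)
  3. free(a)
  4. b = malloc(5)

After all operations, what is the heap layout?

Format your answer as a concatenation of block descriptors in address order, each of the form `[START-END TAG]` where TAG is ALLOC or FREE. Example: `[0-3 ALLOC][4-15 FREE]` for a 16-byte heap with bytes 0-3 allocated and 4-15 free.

Op 1: a = malloc(11) -> a = 0; heap: [0-10 ALLOC][11-38 FREE]
Op 2: a = realloc(a, 12) -> a = 0; heap: [0-11 ALLOC][12-38 FREE]
Op 3: free(a) -> (freed a); heap: [0-38 FREE]
Op 4: b = malloc(5) -> b = 0; heap: [0-4 ALLOC][5-38 FREE]

Answer: [0-4 ALLOC][5-38 FREE]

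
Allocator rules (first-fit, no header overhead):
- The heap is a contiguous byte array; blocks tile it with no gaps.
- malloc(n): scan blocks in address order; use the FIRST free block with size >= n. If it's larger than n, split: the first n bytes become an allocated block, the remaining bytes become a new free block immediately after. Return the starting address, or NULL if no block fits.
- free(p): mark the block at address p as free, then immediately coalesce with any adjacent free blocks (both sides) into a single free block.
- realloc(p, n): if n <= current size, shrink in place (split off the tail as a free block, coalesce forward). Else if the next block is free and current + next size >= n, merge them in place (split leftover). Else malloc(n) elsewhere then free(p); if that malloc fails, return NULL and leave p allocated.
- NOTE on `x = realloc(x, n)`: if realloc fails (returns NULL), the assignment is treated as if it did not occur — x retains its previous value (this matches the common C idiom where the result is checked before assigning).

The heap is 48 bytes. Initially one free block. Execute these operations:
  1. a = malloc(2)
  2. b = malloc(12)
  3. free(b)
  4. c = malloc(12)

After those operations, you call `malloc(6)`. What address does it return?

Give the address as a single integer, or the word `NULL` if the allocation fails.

Answer: 14

Derivation:
Op 1: a = malloc(2) -> a = 0; heap: [0-1 ALLOC][2-47 FREE]
Op 2: b = malloc(12) -> b = 2; heap: [0-1 ALLOC][2-13 ALLOC][14-47 FREE]
Op 3: free(b) -> (freed b); heap: [0-1 ALLOC][2-47 FREE]
Op 4: c = malloc(12) -> c = 2; heap: [0-1 ALLOC][2-13 ALLOC][14-47 FREE]
malloc(6): first-fit scan over [0-1 ALLOC][2-13 ALLOC][14-47 FREE] -> 14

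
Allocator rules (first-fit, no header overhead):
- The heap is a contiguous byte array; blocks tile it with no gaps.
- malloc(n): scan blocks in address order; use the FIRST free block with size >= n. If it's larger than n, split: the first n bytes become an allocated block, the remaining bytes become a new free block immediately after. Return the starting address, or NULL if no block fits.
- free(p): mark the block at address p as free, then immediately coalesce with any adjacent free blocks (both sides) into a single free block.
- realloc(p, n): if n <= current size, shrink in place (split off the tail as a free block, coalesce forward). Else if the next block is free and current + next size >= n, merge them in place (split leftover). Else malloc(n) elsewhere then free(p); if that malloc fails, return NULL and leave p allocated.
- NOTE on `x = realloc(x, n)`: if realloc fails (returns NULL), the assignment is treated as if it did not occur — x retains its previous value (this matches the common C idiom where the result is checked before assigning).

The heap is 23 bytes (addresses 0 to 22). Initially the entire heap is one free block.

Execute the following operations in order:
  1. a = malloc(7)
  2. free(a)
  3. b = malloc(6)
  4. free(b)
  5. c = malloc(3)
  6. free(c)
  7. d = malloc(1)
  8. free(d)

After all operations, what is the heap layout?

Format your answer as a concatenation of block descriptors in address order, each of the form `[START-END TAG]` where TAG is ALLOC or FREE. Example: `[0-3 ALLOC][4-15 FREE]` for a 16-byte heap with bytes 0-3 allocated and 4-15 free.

Answer: [0-22 FREE]

Derivation:
Op 1: a = malloc(7) -> a = 0; heap: [0-6 ALLOC][7-22 FREE]
Op 2: free(a) -> (freed a); heap: [0-22 FREE]
Op 3: b = malloc(6) -> b = 0; heap: [0-5 ALLOC][6-22 FREE]
Op 4: free(b) -> (freed b); heap: [0-22 FREE]
Op 5: c = malloc(3) -> c = 0; heap: [0-2 ALLOC][3-22 FREE]
Op 6: free(c) -> (freed c); heap: [0-22 FREE]
Op 7: d = malloc(1) -> d = 0; heap: [0-0 ALLOC][1-22 FREE]
Op 8: free(d) -> (freed d); heap: [0-22 FREE]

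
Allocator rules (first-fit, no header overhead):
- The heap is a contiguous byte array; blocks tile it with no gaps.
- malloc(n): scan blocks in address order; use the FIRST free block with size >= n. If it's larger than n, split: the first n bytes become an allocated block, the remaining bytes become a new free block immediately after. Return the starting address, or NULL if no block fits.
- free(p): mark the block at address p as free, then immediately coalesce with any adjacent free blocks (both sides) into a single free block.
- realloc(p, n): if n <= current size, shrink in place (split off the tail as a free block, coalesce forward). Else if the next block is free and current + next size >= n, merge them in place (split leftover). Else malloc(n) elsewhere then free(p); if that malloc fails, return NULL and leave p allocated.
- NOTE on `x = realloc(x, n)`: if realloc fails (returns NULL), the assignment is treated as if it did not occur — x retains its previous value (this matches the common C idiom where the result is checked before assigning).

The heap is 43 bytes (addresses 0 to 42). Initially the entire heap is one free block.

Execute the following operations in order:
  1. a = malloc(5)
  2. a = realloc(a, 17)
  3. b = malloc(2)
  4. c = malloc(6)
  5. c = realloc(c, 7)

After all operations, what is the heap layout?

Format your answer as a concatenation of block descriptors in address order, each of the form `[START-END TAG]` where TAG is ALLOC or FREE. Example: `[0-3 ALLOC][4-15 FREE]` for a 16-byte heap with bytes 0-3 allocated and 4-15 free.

Answer: [0-16 ALLOC][17-18 ALLOC][19-25 ALLOC][26-42 FREE]

Derivation:
Op 1: a = malloc(5) -> a = 0; heap: [0-4 ALLOC][5-42 FREE]
Op 2: a = realloc(a, 17) -> a = 0; heap: [0-16 ALLOC][17-42 FREE]
Op 3: b = malloc(2) -> b = 17; heap: [0-16 ALLOC][17-18 ALLOC][19-42 FREE]
Op 4: c = malloc(6) -> c = 19; heap: [0-16 ALLOC][17-18 ALLOC][19-24 ALLOC][25-42 FREE]
Op 5: c = realloc(c, 7) -> c = 19; heap: [0-16 ALLOC][17-18 ALLOC][19-25 ALLOC][26-42 FREE]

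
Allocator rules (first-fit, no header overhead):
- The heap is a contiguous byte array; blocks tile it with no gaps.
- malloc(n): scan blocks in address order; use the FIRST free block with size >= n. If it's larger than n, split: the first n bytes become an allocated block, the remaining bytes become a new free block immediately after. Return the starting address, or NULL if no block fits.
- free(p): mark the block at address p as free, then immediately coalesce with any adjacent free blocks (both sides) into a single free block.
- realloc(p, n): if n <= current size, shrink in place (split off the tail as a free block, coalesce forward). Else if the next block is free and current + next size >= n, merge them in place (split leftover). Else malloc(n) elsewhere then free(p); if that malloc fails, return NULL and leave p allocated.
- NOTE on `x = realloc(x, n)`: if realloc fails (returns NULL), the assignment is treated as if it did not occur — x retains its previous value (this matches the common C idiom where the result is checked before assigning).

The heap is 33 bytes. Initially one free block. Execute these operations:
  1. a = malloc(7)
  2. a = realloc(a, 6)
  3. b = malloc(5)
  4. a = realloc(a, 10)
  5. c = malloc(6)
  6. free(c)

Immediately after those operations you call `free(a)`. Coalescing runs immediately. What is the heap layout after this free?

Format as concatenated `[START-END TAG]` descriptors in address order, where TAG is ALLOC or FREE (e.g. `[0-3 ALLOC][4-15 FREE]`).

Answer: [0-5 FREE][6-10 ALLOC][11-32 FREE]

Derivation:
Op 1: a = malloc(7) -> a = 0; heap: [0-6 ALLOC][7-32 FREE]
Op 2: a = realloc(a, 6) -> a = 0; heap: [0-5 ALLOC][6-32 FREE]
Op 3: b = malloc(5) -> b = 6; heap: [0-5 ALLOC][6-10 ALLOC][11-32 FREE]
Op 4: a = realloc(a, 10) -> a = 11; heap: [0-5 FREE][6-10 ALLOC][11-20 ALLOC][21-32 FREE]
Op 5: c = malloc(6) -> c = 0; heap: [0-5 ALLOC][6-10 ALLOC][11-20 ALLOC][21-32 FREE]
Op 6: free(c) -> (freed c); heap: [0-5 FREE][6-10 ALLOC][11-20 ALLOC][21-32 FREE]
free(a): a = 11 -> block [11-20 ALLOC]; mark free, coalesce with adjacent free neighbors -> [0-5 FREE][6-10 ALLOC][11-32 FREE]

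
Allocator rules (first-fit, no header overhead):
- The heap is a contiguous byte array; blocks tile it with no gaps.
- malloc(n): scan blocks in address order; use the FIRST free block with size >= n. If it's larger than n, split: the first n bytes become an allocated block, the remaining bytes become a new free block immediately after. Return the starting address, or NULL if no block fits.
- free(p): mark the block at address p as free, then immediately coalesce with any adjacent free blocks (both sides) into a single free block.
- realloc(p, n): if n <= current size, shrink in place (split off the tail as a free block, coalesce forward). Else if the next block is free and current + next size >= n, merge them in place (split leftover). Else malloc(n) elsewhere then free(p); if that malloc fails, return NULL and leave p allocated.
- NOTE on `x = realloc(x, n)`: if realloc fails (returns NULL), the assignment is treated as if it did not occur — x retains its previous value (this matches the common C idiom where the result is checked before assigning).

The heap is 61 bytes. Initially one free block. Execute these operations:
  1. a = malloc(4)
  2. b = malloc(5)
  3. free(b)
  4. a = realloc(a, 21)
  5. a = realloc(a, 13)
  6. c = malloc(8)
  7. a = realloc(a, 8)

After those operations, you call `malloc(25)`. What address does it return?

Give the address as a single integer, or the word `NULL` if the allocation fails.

Op 1: a = malloc(4) -> a = 0; heap: [0-3 ALLOC][4-60 FREE]
Op 2: b = malloc(5) -> b = 4; heap: [0-3 ALLOC][4-8 ALLOC][9-60 FREE]
Op 3: free(b) -> (freed b); heap: [0-3 ALLOC][4-60 FREE]
Op 4: a = realloc(a, 21) -> a = 0; heap: [0-20 ALLOC][21-60 FREE]
Op 5: a = realloc(a, 13) -> a = 0; heap: [0-12 ALLOC][13-60 FREE]
Op 6: c = malloc(8) -> c = 13; heap: [0-12 ALLOC][13-20 ALLOC][21-60 FREE]
Op 7: a = realloc(a, 8) -> a = 0; heap: [0-7 ALLOC][8-12 FREE][13-20 ALLOC][21-60 FREE]
malloc(25): first-fit scan over [0-7 ALLOC][8-12 FREE][13-20 ALLOC][21-60 FREE] -> 21

Answer: 21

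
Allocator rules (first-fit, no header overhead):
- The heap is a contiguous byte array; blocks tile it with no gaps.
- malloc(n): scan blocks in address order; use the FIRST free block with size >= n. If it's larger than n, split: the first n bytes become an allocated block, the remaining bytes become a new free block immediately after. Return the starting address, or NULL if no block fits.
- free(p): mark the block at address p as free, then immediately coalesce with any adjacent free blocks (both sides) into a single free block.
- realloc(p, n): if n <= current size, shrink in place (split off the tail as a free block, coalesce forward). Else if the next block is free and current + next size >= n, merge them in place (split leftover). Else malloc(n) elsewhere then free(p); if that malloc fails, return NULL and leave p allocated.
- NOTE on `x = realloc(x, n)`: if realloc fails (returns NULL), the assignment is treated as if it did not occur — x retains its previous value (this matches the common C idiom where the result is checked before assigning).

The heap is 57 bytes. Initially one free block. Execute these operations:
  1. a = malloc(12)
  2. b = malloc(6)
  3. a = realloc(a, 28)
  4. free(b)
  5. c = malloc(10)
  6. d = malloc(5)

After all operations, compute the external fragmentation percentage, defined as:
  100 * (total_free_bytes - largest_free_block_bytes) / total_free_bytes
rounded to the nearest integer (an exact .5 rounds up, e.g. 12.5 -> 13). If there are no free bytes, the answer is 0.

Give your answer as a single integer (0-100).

Answer: 21

Derivation:
Op 1: a = malloc(12) -> a = 0; heap: [0-11 ALLOC][12-56 FREE]
Op 2: b = malloc(6) -> b = 12; heap: [0-11 ALLOC][12-17 ALLOC][18-56 FREE]
Op 3: a = realloc(a, 28) -> a = 18; heap: [0-11 FREE][12-17 ALLOC][18-45 ALLOC][46-56 FREE]
Op 4: free(b) -> (freed b); heap: [0-17 FREE][18-45 ALLOC][46-56 FREE]
Op 5: c = malloc(10) -> c = 0; heap: [0-9 ALLOC][10-17 FREE][18-45 ALLOC][46-56 FREE]
Op 6: d = malloc(5) -> d = 10; heap: [0-9 ALLOC][10-14 ALLOC][15-17 FREE][18-45 ALLOC][46-56 FREE]
Free blocks: [3 11] total_free=14 largest=11 -> 100*(14-11)/14 = 300/14 ≈ 21.429 -> rounds to 21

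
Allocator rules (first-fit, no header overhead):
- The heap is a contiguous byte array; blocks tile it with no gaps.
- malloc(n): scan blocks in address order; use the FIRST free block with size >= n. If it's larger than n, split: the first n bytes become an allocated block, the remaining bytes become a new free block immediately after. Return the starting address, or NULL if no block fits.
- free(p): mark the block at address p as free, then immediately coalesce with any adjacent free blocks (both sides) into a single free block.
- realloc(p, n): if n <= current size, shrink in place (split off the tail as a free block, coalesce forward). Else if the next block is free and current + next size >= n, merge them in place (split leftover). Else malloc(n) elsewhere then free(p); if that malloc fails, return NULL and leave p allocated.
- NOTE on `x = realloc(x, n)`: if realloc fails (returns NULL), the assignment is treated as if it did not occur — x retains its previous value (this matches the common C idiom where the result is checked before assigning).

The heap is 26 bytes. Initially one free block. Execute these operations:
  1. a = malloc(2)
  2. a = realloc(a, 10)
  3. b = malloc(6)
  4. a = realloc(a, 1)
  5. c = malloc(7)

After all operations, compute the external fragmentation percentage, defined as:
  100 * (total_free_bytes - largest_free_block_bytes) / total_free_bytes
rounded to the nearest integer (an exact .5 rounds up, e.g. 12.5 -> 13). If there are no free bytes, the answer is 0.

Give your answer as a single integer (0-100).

Op 1: a = malloc(2) -> a = 0; heap: [0-1 ALLOC][2-25 FREE]
Op 2: a = realloc(a, 10) -> a = 0; heap: [0-9 ALLOC][10-25 FREE]
Op 3: b = malloc(6) -> b = 10; heap: [0-9 ALLOC][10-15 ALLOC][16-25 FREE]
Op 4: a = realloc(a, 1) -> a = 0; heap: [0-0 ALLOC][1-9 FREE][10-15 ALLOC][16-25 FREE]
Op 5: c = malloc(7) -> c = 1; heap: [0-0 ALLOC][1-7 ALLOC][8-9 FREE][10-15 ALLOC][16-25 FREE]
Free blocks: [2 10] total_free=12 largest=10 -> 100*(12-10)/12 = 200/12 ≈ 16.667 -> rounds to 17

Answer: 17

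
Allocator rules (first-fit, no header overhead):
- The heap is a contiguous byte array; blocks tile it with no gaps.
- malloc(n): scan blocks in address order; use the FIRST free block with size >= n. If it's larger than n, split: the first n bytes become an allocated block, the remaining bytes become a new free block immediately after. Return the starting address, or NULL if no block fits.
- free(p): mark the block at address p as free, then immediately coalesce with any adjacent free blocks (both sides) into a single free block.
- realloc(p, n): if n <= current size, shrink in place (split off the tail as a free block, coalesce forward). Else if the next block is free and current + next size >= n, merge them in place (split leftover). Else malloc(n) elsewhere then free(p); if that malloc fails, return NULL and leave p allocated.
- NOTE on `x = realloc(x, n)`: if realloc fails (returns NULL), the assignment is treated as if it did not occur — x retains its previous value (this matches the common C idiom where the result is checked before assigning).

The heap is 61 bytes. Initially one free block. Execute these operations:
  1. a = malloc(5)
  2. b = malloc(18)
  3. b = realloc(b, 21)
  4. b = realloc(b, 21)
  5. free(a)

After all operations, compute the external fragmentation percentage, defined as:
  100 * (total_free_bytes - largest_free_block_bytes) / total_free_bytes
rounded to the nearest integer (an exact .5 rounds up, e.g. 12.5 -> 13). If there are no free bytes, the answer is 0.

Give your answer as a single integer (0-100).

Op 1: a = malloc(5) -> a = 0; heap: [0-4 ALLOC][5-60 FREE]
Op 2: b = malloc(18) -> b = 5; heap: [0-4 ALLOC][5-22 ALLOC][23-60 FREE]
Op 3: b = realloc(b, 21) -> b = 5; heap: [0-4 ALLOC][5-25 ALLOC][26-60 FREE]
Op 4: b = realloc(b, 21) -> b = 5; heap: [0-4 ALLOC][5-25 ALLOC][26-60 FREE]
Op 5: free(a) -> (freed a); heap: [0-4 FREE][5-25 ALLOC][26-60 FREE]
Free blocks: [5 35] total_free=40 largest=35 -> 100*(40-35)/40 = 500/40 = 12.5 -> rounds to 13

Answer: 13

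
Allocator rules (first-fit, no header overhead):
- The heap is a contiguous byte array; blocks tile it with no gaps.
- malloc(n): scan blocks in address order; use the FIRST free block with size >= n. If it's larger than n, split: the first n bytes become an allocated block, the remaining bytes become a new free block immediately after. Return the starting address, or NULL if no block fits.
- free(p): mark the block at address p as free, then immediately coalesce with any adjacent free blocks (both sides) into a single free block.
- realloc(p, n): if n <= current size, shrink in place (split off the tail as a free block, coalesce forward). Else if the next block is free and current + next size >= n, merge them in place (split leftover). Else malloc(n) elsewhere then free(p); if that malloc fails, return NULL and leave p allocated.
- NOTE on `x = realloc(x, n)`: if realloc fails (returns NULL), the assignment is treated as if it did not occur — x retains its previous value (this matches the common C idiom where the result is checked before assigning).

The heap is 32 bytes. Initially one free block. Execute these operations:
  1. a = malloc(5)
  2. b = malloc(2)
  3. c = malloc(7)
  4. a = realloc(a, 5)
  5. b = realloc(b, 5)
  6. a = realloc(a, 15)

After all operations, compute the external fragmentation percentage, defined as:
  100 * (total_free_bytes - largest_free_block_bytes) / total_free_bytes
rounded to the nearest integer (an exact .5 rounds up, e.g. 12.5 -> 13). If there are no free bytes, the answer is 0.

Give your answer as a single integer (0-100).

Op 1: a = malloc(5) -> a = 0; heap: [0-4 ALLOC][5-31 FREE]
Op 2: b = malloc(2) -> b = 5; heap: [0-4 ALLOC][5-6 ALLOC][7-31 FREE]
Op 3: c = malloc(7) -> c = 7; heap: [0-4 ALLOC][5-6 ALLOC][7-13 ALLOC][14-31 FREE]
Op 4: a = realloc(a, 5) -> a = 0; heap: [0-4 ALLOC][5-6 ALLOC][7-13 ALLOC][14-31 FREE]
Op 5: b = realloc(b, 5) -> b = 14; heap: [0-4 ALLOC][5-6 FREE][7-13 ALLOC][14-18 ALLOC][19-31 FREE]
Op 6: a = realloc(a, 15) -> NULL (a unchanged); heap: [0-4 ALLOC][5-6 FREE][7-13 ALLOC][14-18 ALLOC][19-31 FREE]
Free blocks: [2 13] total_free=15 largest=13 -> 100*(15-13)/15 = 200/15 ≈ 13.333 -> rounds to 13

Answer: 13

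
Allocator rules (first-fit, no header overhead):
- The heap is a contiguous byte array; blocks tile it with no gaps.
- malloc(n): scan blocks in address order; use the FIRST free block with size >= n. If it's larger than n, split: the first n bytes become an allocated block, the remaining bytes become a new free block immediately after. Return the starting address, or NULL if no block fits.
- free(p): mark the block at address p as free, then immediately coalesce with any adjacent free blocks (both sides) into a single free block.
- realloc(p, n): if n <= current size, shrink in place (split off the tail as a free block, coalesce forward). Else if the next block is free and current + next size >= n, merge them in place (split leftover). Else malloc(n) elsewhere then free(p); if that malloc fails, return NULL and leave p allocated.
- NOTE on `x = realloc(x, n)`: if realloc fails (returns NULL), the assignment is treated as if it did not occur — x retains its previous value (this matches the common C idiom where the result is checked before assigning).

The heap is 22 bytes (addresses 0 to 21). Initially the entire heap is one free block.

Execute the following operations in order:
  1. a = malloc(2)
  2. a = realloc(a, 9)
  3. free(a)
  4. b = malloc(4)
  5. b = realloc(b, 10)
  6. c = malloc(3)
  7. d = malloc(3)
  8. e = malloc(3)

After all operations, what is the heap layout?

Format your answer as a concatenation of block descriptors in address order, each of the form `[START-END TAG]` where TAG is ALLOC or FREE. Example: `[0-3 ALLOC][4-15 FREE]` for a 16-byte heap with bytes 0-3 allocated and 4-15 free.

Answer: [0-9 ALLOC][10-12 ALLOC][13-15 ALLOC][16-18 ALLOC][19-21 FREE]

Derivation:
Op 1: a = malloc(2) -> a = 0; heap: [0-1 ALLOC][2-21 FREE]
Op 2: a = realloc(a, 9) -> a = 0; heap: [0-8 ALLOC][9-21 FREE]
Op 3: free(a) -> (freed a); heap: [0-21 FREE]
Op 4: b = malloc(4) -> b = 0; heap: [0-3 ALLOC][4-21 FREE]
Op 5: b = realloc(b, 10) -> b = 0; heap: [0-9 ALLOC][10-21 FREE]
Op 6: c = malloc(3) -> c = 10; heap: [0-9 ALLOC][10-12 ALLOC][13-21 FREE]
Op 7: d = malloc(3) -> d = 13; heap: [0-9 ALLOC][10-12 ALLOC][13-15 ALLOC][16-21 FREE]
Op 8: e = malloc(3) -> e = 16; heap: [0-9 ALLOC][10-12 ALLOC][13-15 ALLOC][16-18 ALLOC][19-21 FREE]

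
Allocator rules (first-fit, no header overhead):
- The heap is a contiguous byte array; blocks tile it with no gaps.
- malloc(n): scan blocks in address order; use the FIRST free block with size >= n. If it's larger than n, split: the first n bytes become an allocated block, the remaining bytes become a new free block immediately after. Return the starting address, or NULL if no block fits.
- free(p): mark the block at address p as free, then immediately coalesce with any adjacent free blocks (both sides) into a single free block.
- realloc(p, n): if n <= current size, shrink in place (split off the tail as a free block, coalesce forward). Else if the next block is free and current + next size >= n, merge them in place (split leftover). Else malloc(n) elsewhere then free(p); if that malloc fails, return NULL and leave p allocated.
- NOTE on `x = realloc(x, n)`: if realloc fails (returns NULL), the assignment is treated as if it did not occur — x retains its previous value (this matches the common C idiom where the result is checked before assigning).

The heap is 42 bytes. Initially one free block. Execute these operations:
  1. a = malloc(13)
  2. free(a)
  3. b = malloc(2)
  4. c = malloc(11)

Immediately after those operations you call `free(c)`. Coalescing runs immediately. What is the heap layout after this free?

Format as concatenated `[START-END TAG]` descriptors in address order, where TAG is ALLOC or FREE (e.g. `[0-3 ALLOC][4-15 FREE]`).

Answer: [0-1 ALLOC][2-41 FREE]

Derivation:
Op 1: a = malloc(13) -> a = 0; heap: [0-12 ALLOC][13-41 FREE]
Op 2: free(a) -> (freed a); heap: [0-41 FREE]
Op 3: b = malloc(2) -> b = 0; heap: [0-1 ALLOC][2-41 FREE]
Op 4: c = malloc(11) -> c = 2; heap: [0-1 ALLOC][2-12 ALLOC][13-41 FREE]
free(c): c = 2 -> block [2-12 ALLOC]; mark free, coalesce with adjacent free neighbors -> [0-1 ALLOC][2-41 FREE]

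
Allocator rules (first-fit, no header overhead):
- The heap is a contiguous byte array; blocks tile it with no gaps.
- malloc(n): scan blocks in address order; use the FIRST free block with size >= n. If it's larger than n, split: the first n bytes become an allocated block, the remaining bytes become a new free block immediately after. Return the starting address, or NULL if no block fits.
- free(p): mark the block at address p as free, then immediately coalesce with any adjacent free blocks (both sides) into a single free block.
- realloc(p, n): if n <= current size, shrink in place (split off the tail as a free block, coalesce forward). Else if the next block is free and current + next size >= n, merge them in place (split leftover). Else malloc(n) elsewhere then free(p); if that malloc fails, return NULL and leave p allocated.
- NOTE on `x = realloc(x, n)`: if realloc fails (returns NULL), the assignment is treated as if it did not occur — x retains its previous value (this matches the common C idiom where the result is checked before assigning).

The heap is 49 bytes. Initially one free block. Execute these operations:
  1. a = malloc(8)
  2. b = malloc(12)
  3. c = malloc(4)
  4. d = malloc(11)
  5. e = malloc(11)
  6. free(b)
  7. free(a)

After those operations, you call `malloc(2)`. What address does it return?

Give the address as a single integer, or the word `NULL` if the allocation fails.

Op 1: a = malloc(8) -> a = 0; heap: [0-7 ALLOC][8-48 FREE]
Op 2: b = malloc(12) -> b = 8; heap: [0-7 ALLOC][8-19 ALLOC][20-48 FREE]
Op 3: c = malloc(4) -> c = 20; heap: [0-7 ALLOC][8-19 ALLOC][20-23 ALLOC][24-48 FREE]
Op 4: d = malloc(11) -> d = 24; heap: [0-7 ALLOC][8-19 ALLOC][20-23 ALLOC][24-34 ALLOC][35-48 FREE]
Op 5: e = malloc(11) -> e = 35; heap: [0-7 ALLOC][8-19 ALLOC][20-23 ALLOC][24-34 ALLOC][35-45 ALLOC][46-48 FREE]
Op 6: free(b) -> (freed b); heap: [0-7 ALLOC][8-19 FREE][20-23 ALLOC][24-34 ALLOC][35-45 ALLOC][46-48 FREE]
Op 7: free(a) -> (freed a); heap: [0-19 FREE][20-23 ALLOC][24-34 ALLOC][35-45 ALLOC][46-48 FREE]
malloc(2): first-fit scan over [0-19 FREE][20-23 ALLOC][24-34 ALLOC][35-45 ALLOC][46-48 FREE] -> 0

Answer: 0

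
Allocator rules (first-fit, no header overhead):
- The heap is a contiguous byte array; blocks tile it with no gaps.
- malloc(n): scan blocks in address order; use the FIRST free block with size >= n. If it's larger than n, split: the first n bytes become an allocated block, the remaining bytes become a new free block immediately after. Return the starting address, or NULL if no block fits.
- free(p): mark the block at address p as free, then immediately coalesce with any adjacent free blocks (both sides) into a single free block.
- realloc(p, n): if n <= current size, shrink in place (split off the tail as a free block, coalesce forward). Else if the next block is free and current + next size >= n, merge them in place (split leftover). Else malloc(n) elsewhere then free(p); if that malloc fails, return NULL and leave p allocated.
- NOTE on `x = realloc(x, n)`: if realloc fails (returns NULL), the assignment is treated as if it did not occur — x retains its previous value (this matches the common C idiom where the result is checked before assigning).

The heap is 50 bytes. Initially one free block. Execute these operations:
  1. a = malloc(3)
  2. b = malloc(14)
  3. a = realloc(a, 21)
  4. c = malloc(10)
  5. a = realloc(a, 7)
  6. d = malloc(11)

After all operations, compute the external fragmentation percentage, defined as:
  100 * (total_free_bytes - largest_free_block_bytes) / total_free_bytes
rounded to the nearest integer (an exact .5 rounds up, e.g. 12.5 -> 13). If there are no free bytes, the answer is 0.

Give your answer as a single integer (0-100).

Op 1: a = malloc(3) -> a = 0; heap: [0-2 ALLOC][3-49 FREE]
Op 2: b = malloc(14) -> b = 3; heap: [0-2 ALLOC][3-16 ALLOC][17-49 FREE]
Op 3: a = realloc(a, 21) -> a = 17; heap: [0-2 FREE][3-16 ALLOC][17-37 ALLOC][38-49 FREE]
Op 4: c = malloc(10) -> c = 38; heap: [0-2 FREE][3-16 ALLOC][17-37 ALLOC][38-47 ALLOC][48-49 FREE]
Op 5: a = realloc(a, 7) -> a = 17; heap: [0-2 FREE][3-16 ALLOC][17-23 ALLOC][24-37 FREE][38-47 ALLOC][48-49 FREE]
Op 6: d = malloc(11) -> d = 24; heap: [0-2 FREE][3-16 ALLOC][17-23 ALLOC][24-34 ALLOC][35-37 FREE][38-47 ALLOC][48-49 FREE]
Free blocks: [3 3 2] total_free=8 largest=3 -> 100*(8-3)/8 = 500/8 = 62.5 -> rounds to 63

Answer: 63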